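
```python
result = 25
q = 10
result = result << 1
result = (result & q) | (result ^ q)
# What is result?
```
Trace:
  result=25
  result=25, q=10
  result=50, q=10
  result=58, q=10

Final answer: 58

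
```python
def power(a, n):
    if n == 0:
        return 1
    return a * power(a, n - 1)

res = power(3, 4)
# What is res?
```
Call trace:
power(a=3, n=4)
  power(a=3, n=3)
    power(a=3, n=2)
      power(a=3, n=1)
        power(a=3, n=0)
        -> return 1
      -> return 3
    -> return 9
  -> return 27
-> return 81

Final answer: 81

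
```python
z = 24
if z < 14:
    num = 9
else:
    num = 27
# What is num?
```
Trace:
  z=24
  z=24, num=27

Final answer: 27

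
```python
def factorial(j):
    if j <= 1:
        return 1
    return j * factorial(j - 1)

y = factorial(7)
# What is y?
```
Call trace:
factorial(j=7)
  factorial(j=6)
    factorial(j=5)
      factorial(j=4)
        factorial(j=3)
          factorial(j=2)
            factorial(j=1)
            -> return 1
          -> return 2
        -> return 6
      -> return 24
    -> return 120
  -> return 720
-> return 5040

Final answer: 5040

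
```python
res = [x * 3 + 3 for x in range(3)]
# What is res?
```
Trace:
  x=0
  x=1
  x=2
  res=[3, 6, 9]

Final answer: [3, 6, 9]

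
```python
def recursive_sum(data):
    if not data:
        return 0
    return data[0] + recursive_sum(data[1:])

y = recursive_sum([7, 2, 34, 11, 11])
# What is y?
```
Call trace:
recursive_sum(data=[7, 2, 34, 11, 11])
  recursive_sum(data=[2, 34, 11, 11])
    recursive_sum(data=[34, 11, 11])
      recursive_sum(data=[11, 11])
        recursive_sum(data=[11])
          recursive_sum(data=[])
          -> return 0
        -> return 11
      -> return 22
    -> return 56
  -> return 58
-> return 65

Final answer: 65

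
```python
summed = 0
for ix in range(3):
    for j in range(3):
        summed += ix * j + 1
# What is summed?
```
Trace:
  summed=0
  summed=1, ix=0, j=0
  summed=2, ix=0, j=1
  summed=3, ix=0, j=2
  summed=4, ix=1, j=0
  summed=6, ix=1, j=1
  summed=9, ix=1, j=2
  summed=10, ix=2, j=0
  summed=13, ix=2, j=1
  summed=18, ix=2, j=2

Final answer: 18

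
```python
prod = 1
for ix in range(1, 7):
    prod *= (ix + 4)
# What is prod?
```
Trace:
  prod=1
  prod=5, ix=1
  prod=30, ix=2
  prod=210, ix=3
  prod=1680, ix=4
  prod=15120, ix=5
  prod=151200, ix=6

Final answer: 151200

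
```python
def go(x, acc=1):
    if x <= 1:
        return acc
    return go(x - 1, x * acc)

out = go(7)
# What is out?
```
Call trace:
go(x=7, acc=1)
  go(x=6, acc=7)
    go(x=5, acc=42)
      go(x=4, acc=210)
        go(x=3, acc=840)
          go(x=2, acc=2520)
            go(x=1, acc=5040)
            -> return 5040
          -> return 5040
        -> return 5040
      -> return 5040
    -> return 5040
  -> return 5040
-> return 5040

Final answer: 5040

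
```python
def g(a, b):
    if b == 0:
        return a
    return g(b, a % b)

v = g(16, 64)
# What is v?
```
Call trace:
g(a=16, b=64)
  g(a=64, b=16)
    g(a=16, b=0)
    -> return 16
  -> return 16
-> return 16

Final answer: 16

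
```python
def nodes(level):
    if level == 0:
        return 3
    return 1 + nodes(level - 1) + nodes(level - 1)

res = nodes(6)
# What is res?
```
Call trace (a repeated sub-call is expanded the first time; later identical calls just restate its return value):
nodes(level=6)
  nodes(level=5)
    nodes(level=4)
      nodes(level=3)
        nodes(level=2)
          nodes(level=1)
            nodes(level=0)
            -> return 3
            nodes(level=0)
            -> return 3
          -> return 7
          nodes(level=1) -> return 7  (same call as traced above)
        -> return 15
        nodes(level=2) -> return 15  (same call as traced above)
      -> return 31
      nodes(level=3) -> return 31  (same call as traced above)
    -> return 63
    nodes(level=4) -> return 63  (same call as traced above)
  -> return 127
  nodes(level=5) -> return 127  (same call as traced above)
-> return 255

Final answer: 255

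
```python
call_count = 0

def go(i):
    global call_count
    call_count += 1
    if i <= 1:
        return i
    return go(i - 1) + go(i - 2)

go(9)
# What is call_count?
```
Call trace (a repeated sub-call is expanded the first time; later identical calls just restate its return value):
go(i=9)
  go(i=8)
    go(i=7)
      go(i=6)
        go(i=5)
          go(i=4)
            go(i=3)
              go(i=2)
                go(i=1)
                -> return 1
                go(i=0)
                -> return 0
              -> return 1
              go(i=1)
              -> return 1
            -> return 2
            go(i=2) -> return 1  (same call as traced above)
          -> return 3
          go(i=3) -> return 2  (same call as traced above)
        -> return 5
        go(i=4) -> return 3  (same call as traced above)
      -> return 8
      go(i=5) -> return 5  (same call as traced above)
    -> return 13
    go(i=6) -> return 8  (same call as traced above)
  -> return 21
  go(i=7) -> return 13  (same call as traced above)
-> return 34

call_count is incremented once per call, so count the calls in each subtree. Let C(i) = number of calls made by go(i).
C(0) = C(1) = 1 (base case, no recursion); C(i) = 1 + C(i - 1) + C(i - 2) otherwise.
C(2) = 1 + C(1) + C(0) = 1 + 1 + 1 = 3
C(3) = 1 + C(2) + C(1) = 1 + 3 + 1 = 5
C(4) = 1 + C(3) + C(2) = 1 + 5 + 3 = 9
C(5) = 1 + C(4) + C(3) = 1 + 9 + 5 = 15
C(6) = 1 + C(5) + C(4) = 1 + 15 + 9 = 25
C(7) = 1 + C(6) + C(5) = 1 + 25 + 15 = 41
C(8) = 1 + C(7) + C(6) = 1 + 41 + 25 = 67
C(9) = 1 + C(8) + C(7) = 1 + 67 + 41 = 109
call_count = C(9) = 109

Final answer: 109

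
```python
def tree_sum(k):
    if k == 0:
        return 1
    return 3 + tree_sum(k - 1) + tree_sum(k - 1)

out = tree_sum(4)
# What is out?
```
Call trace (a repeated sub-call is expanded the first time; later identical calls just restate its return value):
tree_sum(k=4)
  tree_sum(k=3)
    tree_sum(k=2)
      tree_sum(k=1)
        tree_sum(k=0)
        -> return 1
        tree_sum(k=0)
        -> return 1
      -> return 5
      tree_sum(k=1) -> return 5  (same call as traced above)
    -> return 13
    tree_sum(k=2) -> return 13  (same call as traced above)
  -> return 29
  tree_sum(k=3) -> return 29  (same call as traced above)
-> return 61

Final answer: 61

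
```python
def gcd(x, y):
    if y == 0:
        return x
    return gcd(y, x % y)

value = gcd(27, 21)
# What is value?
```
Call trace:
gcd(x=27, y=21)
  gcd(x=21, y=6)
    gcd(x=6, y=3)
      gcd(x=3, y=0)
      -> return 3
    -> return 3
  -> return 3
-> return 3

Final answer: 3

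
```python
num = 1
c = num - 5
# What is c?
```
Trace:
  num=1
  num=1, c=-4

Final answer: -4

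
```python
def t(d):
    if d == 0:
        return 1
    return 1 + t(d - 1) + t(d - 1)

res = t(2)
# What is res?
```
Call trace (a repeated sub-call is expanded the first time; later identical calls just restate its return value):
t(d=2)
  t(d=1)
    t(d=0)
    -> return 1
    t(d=0)
    -> return 1
  -> return 3
  t(d=1) -> return 3  (same call as traced above)
-> return 7

Final answer: 7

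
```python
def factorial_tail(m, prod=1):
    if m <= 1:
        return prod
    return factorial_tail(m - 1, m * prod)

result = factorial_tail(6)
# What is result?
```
Call trace:
factorial_tail(m=6, prod=1)
  factorial_tail(m=5, prod=6)
    factorial_tail(m=4, prod=30)
      factorial_tail(m=3, prod=120)
        factorial_tail(m=2, prod=360)
          factorial_tail(m=1, prod=720)
          -> return 720
        -> return 720
      -> return 720
    -> return 720
  -> return 720
-> return 720

Final answer: 720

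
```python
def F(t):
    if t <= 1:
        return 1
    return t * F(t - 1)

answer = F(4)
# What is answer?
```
Call trace:
F(t=4)
  F(t=3)
    F(t=2)
      F(t=1)
      -> return 1
    -> return 2
  -> return 6
-> return 24

Final answer: 24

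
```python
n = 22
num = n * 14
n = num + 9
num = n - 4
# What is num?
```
Trace:
  n=22
  n=22, num=308
  n=317, num=308
  n=317, num=313

Final answer: 313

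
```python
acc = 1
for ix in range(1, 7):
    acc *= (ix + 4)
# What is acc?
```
Trace:
  acc=1
  acc=5, ix=1
  acc=30, ix=2
  acc=210, ix=3
  acc=1680, ix=4
  acc=15120, ix=5
  acc=151200, ix=6

Final answer: 151200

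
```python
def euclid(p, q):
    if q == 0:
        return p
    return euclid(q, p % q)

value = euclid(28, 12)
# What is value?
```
Call trace:
euclid(p=28, q=12)
  euclid(p=12, q=4)
    euclid(p=4, q=0)
    -> return 4
  -> return 4
-> return 4

Final answer: 4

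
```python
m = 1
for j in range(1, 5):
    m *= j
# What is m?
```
Trace:
  m=1
  m=1, j=1
  m=2, j=2
  m=6, j=3
  m=24, j=4

Final answer: 24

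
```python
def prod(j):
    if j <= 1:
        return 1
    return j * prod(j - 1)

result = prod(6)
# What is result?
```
Call trace:
prod(j=6)
  prod(j=5)
    prod(j=4)
      prod(j=3)
        prod(j=2)
          prod(j=1)
          -> return 1
        -> return 2
      -> return 6
    -> return 24
  -> return 120
-> return 720

Final answer: 720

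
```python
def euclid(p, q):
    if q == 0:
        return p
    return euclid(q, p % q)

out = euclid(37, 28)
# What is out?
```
Call trace:
euclid(p=37, q=28)
  euclid(p=28, q=9)
    euclid(p=9, q=1)
      euclid(p=1, q=0)
      -> return 1
    -> return 1
  -> return 1
-> return 1

Final answer: 1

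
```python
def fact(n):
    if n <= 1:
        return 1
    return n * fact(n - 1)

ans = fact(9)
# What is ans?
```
Call trace:
fact(n=9)
  fact(n=8)
    fact(n=7)
      fact(n=6)
        fact(n=5)
          fact(n=4)
            fact(n=3)
              fact(n=2)
                fact(n=1)
                -> return 1
              -> return 2
            -> return 6
          -> return 24
        -> return 120
      -> return 720
    -> return 5040
  -> return 40320
-> return 362880

Final answer: 362880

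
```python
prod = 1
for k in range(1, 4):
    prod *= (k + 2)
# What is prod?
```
Trace:
  prod=1
  prod=3, k=1
  prod=12, k=2
  prod=60, k=3

Final answer: 60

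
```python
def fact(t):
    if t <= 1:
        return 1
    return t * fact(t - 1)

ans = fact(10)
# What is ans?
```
Call trace:
fact(t=10)
  fact(t=9)
    fact(t=8)
      fact(t=7)
        fact(t=6)
          fact(t=5)
            fact(t=4)
              fact(t=3)
                fact(t=2)
                  fact(t=1)
                  -> return 1
                -> return 2
              -> return 6
            -> return 24
          -> return 120
        -> return 720
      -> return 5040
    -> return 40320
  -> return 362880
-> return 3628800

Final answer: 3628800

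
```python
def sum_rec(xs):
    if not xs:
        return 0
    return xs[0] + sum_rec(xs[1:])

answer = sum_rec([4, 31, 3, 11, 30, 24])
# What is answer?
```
Call trace:
sum_rec(xs=[4, 31, 3, 11, 30, 24])
  sum_rec(xs=[31, 3, 11, 30, 24])
    sum_rec(xs=[3, 11, 30, 24])
      sum_rec(xs=[11, 30, 24])
        sum_rec(xs=[30, 24])
          sum_rec(xs=[24])
            sum_rec(xs=[])
            -> return 0
          -> return 24
        -> return 54
      -> return 65
    -> return 68
  -> return 99
-> return 103

Final answer: 103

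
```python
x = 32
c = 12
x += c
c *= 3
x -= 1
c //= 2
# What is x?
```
Trace:
  x=32
  x=32, c=12
  x=44, c=12
  x=44, c=36
  x=43, c=36
  x=43, c=18

Final answer: 43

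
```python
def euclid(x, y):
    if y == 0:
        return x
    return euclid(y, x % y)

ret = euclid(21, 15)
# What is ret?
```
Call trace:
euclid(x=21, y=15)
  euclid(x=15, y=6)
    euclid(x=6, y=3)
      euclid(x=3, y=0)
      -> return 3
    -> return 3
  -> return 3
-> return 3

Final answer: 3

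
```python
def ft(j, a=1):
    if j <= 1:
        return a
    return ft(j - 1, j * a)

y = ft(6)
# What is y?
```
Call trace:
ft(j=6, a=1)
  ft(j=5, a=6)
    ft(j=4, a=30)
      ft(j=3, a=120)
        ft(j=2, a=360)
          ft(j=1, a=720)
          -> return 720
        -> return 720
      -> return 720
    -> return 720
  -> return 720
-> return 720

Final answer: 720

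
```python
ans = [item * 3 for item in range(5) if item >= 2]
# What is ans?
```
Trace:
  item=0
  item=1
  item=2
  item=3
  item=4
  ans=[6, 9, 12]

Final answer: [6, 9, 12]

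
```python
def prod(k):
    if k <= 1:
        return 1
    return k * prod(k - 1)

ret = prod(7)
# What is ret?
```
Call trace:
prod(k=7)
  prod(k=6)
    prod(k=5)
      prod(k=4)
        prod(k=3)
          prod(k=2)
            prod(k=1)
            -> return 1
          -> return 2
        -> return 6
      -> return 24
    -> return 120
  -> return 720
-> return 5040

Final answer: 5040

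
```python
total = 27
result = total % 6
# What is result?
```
Trace:
  total=27
  total=27, result=3

Final answer: 3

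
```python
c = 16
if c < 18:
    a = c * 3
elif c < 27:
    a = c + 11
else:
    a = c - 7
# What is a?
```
Trace:
  c=16
  c=16, a=48

Final answer: 48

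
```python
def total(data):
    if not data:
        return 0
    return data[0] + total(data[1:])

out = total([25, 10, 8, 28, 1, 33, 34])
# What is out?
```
Call trace:
total(data=[25, 10, 8, 28, 1, 33, 34])
  total(data=[10, 8, 28, 1, 33, 34])
    total(data=[8, 28, 1, 33, 34])
      total(data=[28, 1, 33, 34])
        total(data=[1, 33, 34])
          total(data=[33, 34])
            total(data=[34])
              total(data=[])
              -> return 0
            -> return 34
          -> return 67
        -> return 68
      -> return 96
    -> return 104
  -> return 114
-> return 139

Final answer: 139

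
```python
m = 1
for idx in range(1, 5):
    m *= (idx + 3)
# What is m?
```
Trace:
  m=1
  m=4, idx=1
  m=20, idx=2
  m=120, idx=3
  m=840, idx=4

Final answer: 840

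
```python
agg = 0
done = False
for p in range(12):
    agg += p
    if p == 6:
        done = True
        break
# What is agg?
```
Trace:
  agg=0
  agg=0, done=False
  agg=0, done=False, p=0
  agg=1, done=False, p=1
  agg=3, done=False, p=2
  agg=6, done=False, p=3
  agg=10, done=False, p=4
  agg=15, done=False, p=5
  agg=21, done=True, p=6

Final answer: 21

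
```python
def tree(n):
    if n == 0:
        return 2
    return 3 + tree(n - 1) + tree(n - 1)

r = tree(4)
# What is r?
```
Call trace (a repeated sub-call is expanded the first time; later identical calls just restate its return value):
tree(n=4)
  tree(n=3)
    tree(n=2)
      tree(n=1)
        tree(n=0)
        -> return 2
        tree(n=0)
        -> return 2
      -> return 7
      tree(n=1) -> return 7  (same call as traced above)
    -> return 17
    tree(n=2) -> return 17  (same call as traced above)
  -> return 37
  tree(n=3) -> return 37  (same call as traced above)
-> return 77

Final answer: 77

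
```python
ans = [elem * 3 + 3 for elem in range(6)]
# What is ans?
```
Trace:
  elem=0
  elem=1
  elem=2
  elem=3
  elem=4
  elem=5
  ans=[3, 6, 9, 12, 15, 18]

Final answer: [3, 6, 9, 12, 15, 18]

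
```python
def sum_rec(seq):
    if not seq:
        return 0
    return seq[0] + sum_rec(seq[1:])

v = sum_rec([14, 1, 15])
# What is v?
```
Call trace:
sum_rec(seq=[14, 1, 15])
  sum_rec(seq=[1, 15])
    sum_rec(seq=[15])
      sum_rec(seq=[])
      -> return 0
    -> return 15
  -> return 16
-> return 30

Final answer: 30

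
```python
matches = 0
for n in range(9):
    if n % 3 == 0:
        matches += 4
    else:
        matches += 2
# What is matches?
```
Trace:
  matches=0
  matches=4, n=0
  matches=6, n=1
  matches=8, n=2
  matches=12, n=3
  matches=14, n=4
  matches=16, n=5
  matches=20, n=6
  matches=22, n=7
  matches=24, n=8

Final answer: 24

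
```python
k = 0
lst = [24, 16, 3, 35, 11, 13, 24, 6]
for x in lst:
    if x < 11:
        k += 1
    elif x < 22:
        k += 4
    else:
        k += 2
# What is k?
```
Trace:
  k=0
  k=2, x=24
  k=6, x=16
  k=7, x=3
  k=9, x=35
  k=13, x=11
  k=17, x=13
  k=19, x=24
  k=20, x=6

Final answer: 20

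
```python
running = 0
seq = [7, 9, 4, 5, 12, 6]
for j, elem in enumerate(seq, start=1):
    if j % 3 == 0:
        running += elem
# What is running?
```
Trace:
  running=0
  running=0, j=1, elem=7
  running=0, j=2, elem=9
  running=4, j=3, elem=4
  running=4, j=4, elem=5
  running=4, j=5, elem=12
  running=10, j=6, elem=6

Final answer: 10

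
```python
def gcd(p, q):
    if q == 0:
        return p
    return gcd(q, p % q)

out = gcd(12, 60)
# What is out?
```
Call trace:
gcd(p=12, q=60)
  gcd(p=60, q=12)
    gcd(p=12, q=0)
    -> return 12
  -> return 12
-> return 12

Final answer: 12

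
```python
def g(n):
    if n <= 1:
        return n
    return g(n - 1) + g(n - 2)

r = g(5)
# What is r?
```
Call trace (a repeated sub-call is expanded the first time; later identical calls just restate its return value):
g(n=5)
  g(n=4)
    g(n=3)
      g(n=2)
        g(n=1)
        -> return 1
        g(n=0)
        -> return 0
      -> return 1
      g(n=1)
      -> return 1
    -> return 2
    g(n=2) -> return 1  (same call as traced above)
  -> return 3
  g(n=3) -> return 2  (same call as traced above)
-> return 5

Final answer: 5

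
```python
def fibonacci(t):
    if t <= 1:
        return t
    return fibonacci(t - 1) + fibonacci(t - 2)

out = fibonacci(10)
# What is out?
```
Call trace (a repeated sub-call is expanded the first time; later identical calls just restate its return value):
fibonacci(t=10)
  fibonacci(t=9)
    fibonacci(t=8)
      fibonacci(t=7)
        fibonacci(t=6)
          fibonacci(t=5)
            fibonacci(t=4)
              fibonacci(t=3)
                fibonacci(t=2)
                  fibonacci(t=1)
                  -> return 1
                  fibonacci(t=0)
                  -> return 0
                -> return 1
                fibonacci(t=1)
                -> return 1
              -> return 2
              fibonacci(t=2) -> return 1  (same call as traced above)
            -> return 3
            fibonacci(t=3) -> return 2  (same call as traced above)
          -> return 5
          fibonacci(t=4) -> return 3  (same call as traced above)
        -> return 8
        fibonacci(t=5) -> return 5  (same call as traced above)
      -> return 13
      fibonacci(t=6) -> return 8  (same call as traced above)
    -> return 21
    fibonacci(t=7) -> return 13  (same call as traced above)
  -> return 34
  fibonacci(t=8) -> return 21  (same call as traced above)
-> return 55

Final answer: 55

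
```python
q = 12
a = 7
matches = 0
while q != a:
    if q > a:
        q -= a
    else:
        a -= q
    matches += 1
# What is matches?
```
Trace:
  q=12
  q=12, a=7
  q=12, a=7, matches=0
  q=5, a=7, matches=1
  q=5, a=2, matches=2
  q=3, a=2, matches=3
  q=1, a=2, matches=4
  q=1, a=1, matches=5

Final answer: 5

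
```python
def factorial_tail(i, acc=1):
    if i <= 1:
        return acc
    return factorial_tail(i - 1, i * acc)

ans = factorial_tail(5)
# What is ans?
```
Call trace:
factorial_tail(i=5, acc=1)
  factorial_tail(i=4, acc=5)
    factorial_tail(i=3, acc=20)
      factorial_tail(i=2, acc=60)
        factorial_tail(i=1, acc=120)
        -> return 120
      -> return 120
    -> return 120
  -> return 120
-> return 120

Final answer: 120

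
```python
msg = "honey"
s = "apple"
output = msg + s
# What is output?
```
Trace:
  msg='honey'
  msg='honey', s='apple'
  msg='honey', s='apple', output='honeyapple'

Final answer: 'honeyapple'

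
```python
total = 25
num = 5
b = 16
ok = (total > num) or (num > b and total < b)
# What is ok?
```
Trace:
  total=25
  total=25, num=5
  total=25, num=5, b=16
  total=25, num=5, b=16, ok=True

Final answer: True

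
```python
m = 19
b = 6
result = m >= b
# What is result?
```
Trace:
  m=19
  m=19, b=6
  m=19, b=6, result=True

Final answer: True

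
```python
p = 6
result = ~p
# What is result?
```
Trace:
  p=6
  p=6, result=-7

Final answer: -7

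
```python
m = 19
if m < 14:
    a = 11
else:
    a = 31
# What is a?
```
Trace:
  m=19
  m=19, a=31

Final answer: 31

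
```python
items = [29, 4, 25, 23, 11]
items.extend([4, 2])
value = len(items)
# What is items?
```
Trace:
  items=[29, 4, 25, 23, 11]
  items=[29, 4, 25, 23, 11, 4, 2]
  items=[29, 4, 25, 23, 11, 4, 2], value=7

Final answer: [29, 4, 25, 23, 11, 4, 2]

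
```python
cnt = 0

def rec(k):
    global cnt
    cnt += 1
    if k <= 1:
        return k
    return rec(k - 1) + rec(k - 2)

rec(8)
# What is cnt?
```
Call trace (a repeated sub-call is expanded the first time; later identical calls just restate its return value):
rec(k=8)
  rec(k=7)
    rec(k=6)
      rec(k=5)
        rec(k=4)
          rec(k=3)
            rec(k=2)
              rec(k=1)
              -> return 1
              rec(k=0)
              -> return 0
            -> return 1
            rec(k=1)
            -> return 1
          -> return 2
          rec(k=2) -> return 1  (same call as traced above)
        -> return 3
        rec(k=3) -> return 2  (same call as traced above)
      -> return 5
      rec(k=4) -> return 3  (same call as traced above)
    -> return 8
    rec(k=5) -> return 5  (same call as traced above)
  -> return 13
  rec(k=6) -> return 8  (same call as traced above)
-> return 21

cnt is incremented once per call, so count the calls in each subtree. Let C(k) = number of calls made by rec(k).
C(0) = C(1) = 1 (base case, no recursion); C(k) = 1 + C(k - 1) + C(k - 2) otherwise.
C(2) = 1 + C(1) + C(0) = 1 + 1 + 1 = 3
C(3) = 1 + C(2) + C(1) = 1 + 3 + 1 = 5
C(4) = 1 + C(3) + C(2) = 1 + 5 + 3 = 9
C(5) = 1 + C(4) + C(3) = 1 + 9 + 5 = 15
C(6) = 1 + C(5) + C(4) = 1 + 15 + 9 = 25
C(7) = 1 + C(6) + C(5) = 1 + 25 + 15 = 41
C(8) = 1 + C(7) + C(6) = 1 + 41 + 25 = 67
cnt = C(8) = 67

Final answer: 67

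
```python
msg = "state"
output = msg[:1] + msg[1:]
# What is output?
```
Trace:
  msg='state'
  msg='state', output='state'

Final answer: 'state'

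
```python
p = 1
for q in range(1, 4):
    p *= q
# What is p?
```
Trace:
  p=1
  p=1, q=1
  p=2, q=2
  p=6, q=3

Final answer: 6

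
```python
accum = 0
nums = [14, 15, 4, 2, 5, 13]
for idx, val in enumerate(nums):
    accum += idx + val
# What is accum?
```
Trace:
  accum=0
  accum=14, idx=0, val=14
  accum=30, idx=1, val=15
  accum=36, idx=2, val=4
  accum=41, idx=3, val=2
  accum=50, idx=4, val=5
  accum=68, idx=5, val=13

Final answer: 68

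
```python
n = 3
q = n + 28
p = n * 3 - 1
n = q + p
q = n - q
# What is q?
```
Trace:
  n=3
  n=3, q=31
  n=3, q=31, p=8
  n=39, q=31, p=8
  n=39, q=8, p=8

Final answer: 8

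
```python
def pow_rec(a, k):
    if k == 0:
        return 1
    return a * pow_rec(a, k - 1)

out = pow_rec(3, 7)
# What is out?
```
Call trace:
pow_rec(a=3, k=7)
  pow_rec(a=3, k=6)
    pow_rec(a=3, k=5)
      pow_rec(a=3, k=4)
        pow_rec(a=3, k=3)
          pow_rec(a=3, k=2)
            pow_rec(a=3, k=1)
              pow_rec(a=3, k=0)
              -> return 1
            -> return 3
          -> return 9
        -> return 27
      -> return 81
    -> return 243
  -> return 729
-> return 2187

Final answer: 2187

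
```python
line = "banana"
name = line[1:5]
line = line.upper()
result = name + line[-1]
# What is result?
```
Trace:
  line='banana'
  line='banana', name='anan'
  line='BANANA', name='anan'
  line='BANANA', name='anan', result='ananA'

Final answer: 'ananA'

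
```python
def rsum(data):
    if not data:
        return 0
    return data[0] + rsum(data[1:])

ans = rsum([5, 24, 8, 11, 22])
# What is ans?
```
Call trace:
rsum(data=[5, 24, 8, 11, 22])
  rsum(data=[24, 8, 11, 22])
    rsum(data=[8, 11, 22])
      rsum(data=[11, 22])
        rsum(data=[22])
          rsum(data=[])
          -> return 0
        -> return 22
      -> return 33
    -> return 41
  -> return 65
-> return 70

Final answer: 70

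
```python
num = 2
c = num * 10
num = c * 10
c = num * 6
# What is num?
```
Trace:
  num=2
  num=2, c=20
  num=200, c=20
  num=200, c=1200

Final answer: 200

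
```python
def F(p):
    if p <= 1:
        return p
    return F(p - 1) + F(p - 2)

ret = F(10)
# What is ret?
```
Call trace (a repeated sub-call is expanded the first time; later identical calls just restate its return value):
F(p=10)
  F(p=9)
    F(p=8)
      F(p=7)
        F(p=6)
          F(p=5)
            F(p=4)
              F(p=3)
                F(p=2)
                  F(p=1)
                  -> return 1
                  F(p=0)
                  -> return 0
                -> return 1
                F(p=1)
                -> return 1
              -> return 2
              F(p=2) -> return 1  (same call as traced above)
            -> return 3
            F(p=3) -> return 2  (same call as traced above)
          -> return 5
          F(p=4) -> return 3  (same call as traced above)
        -> return 8
        F(p=5) -> return 5  (same call as traced above)
      -> return 13
      F(p=6) -> return 8  (same call as traced above)
    -> return 21
    F(p=7) -> return 13  (same call as traced above)
  -> return 34
  F(p=8) -> return 21  (same call as traced above)
-> return 55

Final answer: 55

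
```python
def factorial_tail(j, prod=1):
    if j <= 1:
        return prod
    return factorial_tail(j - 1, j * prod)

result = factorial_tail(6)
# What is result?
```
Call trace:
factorial_tail(j=6, prod=1)
  factorial_tail(j=5, prod=6)
    factorial_tail(j=4, prod=30)
      factorial_tail(j=3, prod=120)
        factorial_tail(j=2, prod=360)
          factorial_tail(j=1, prod=720)
          -> return 720
        -> return 720
      -> return 720
    -> return 720
  -> return 720
-> return 720

Final answer: 720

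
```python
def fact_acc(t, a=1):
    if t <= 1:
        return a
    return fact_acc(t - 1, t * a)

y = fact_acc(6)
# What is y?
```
Call trace:
fact_acc(t=6, a=1)
  fact_acc(t=5, a=6)
    fact_acc(t=4, a=30)
      fact_acc(t=3, a=120)
        fact_acc(t=2, a=360)
          fact_acc(t=1, a=720)
          -> return 720
        -> return 720
      -> return 720
    -> return 720
  -> return 720
-> return 720

Final answer: 720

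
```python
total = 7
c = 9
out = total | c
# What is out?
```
Trace:
  total=7
  total=7, c=9
  total=7, c=9, out=15

Final answer: 15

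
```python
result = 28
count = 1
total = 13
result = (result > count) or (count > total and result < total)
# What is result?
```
Trace:
  result=28
  result=28, count=1
  result=28, count=1, total=13
  result=True, count=1, total=13

Final answer: True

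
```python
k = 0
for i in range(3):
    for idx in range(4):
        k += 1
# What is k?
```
Trace:
  k=0
  k=1, i=0, idx=0
  k=2, i=0, idx=1
  k=3, i=0, idx=2
  k=4, i=0, idx=3
  k=5, i=1, idx=0
  k=6, i=1, idx=1
  k=7, i=1, idx=2
  k=8, i=1, idx=3
  k=9, i=2, idx=0
  k=10, i=2, idx=1
  k=11, i=2, idx=2
  k=12, i=2, idx=3

Final answer: 12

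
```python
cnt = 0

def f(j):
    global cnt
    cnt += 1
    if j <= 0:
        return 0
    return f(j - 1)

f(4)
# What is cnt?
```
Call trace:
f(j=4)
  f(j=3)
    f(j=2)
      f(j=1)
        f(j=0)
        -> return 0
      -> return 0
    -> return 0
  -> return 0
-> return 0

cnt is incremented once per call. f is entered once for each j = 4, 3, 2, 1, 0 (the j <= 0 call returns without recursing), i.e. 4 + 1 calls.
cnt = 5

Final answer: 5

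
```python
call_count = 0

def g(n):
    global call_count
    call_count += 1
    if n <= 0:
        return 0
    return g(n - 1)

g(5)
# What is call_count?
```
Call trace:
g(n=5)
  g(n=4)
    g(n=3)
      g(n=2)
        g(n=1)
          g(n=0)
          -> return 0
        -> return 0
      -> return 0
    -> return 0
  -> return 0
-> return 0

call_count is incremented once per call. g is entered once for each n = 5, 4, 3, 2, 1, 0 (the n <= 0 call returns without recursing), i.e. 5 + 1 calls.
call_count = 6

Final answer: 6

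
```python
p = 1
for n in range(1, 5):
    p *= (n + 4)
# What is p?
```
Trace:
  p=1
  p=5, n=1
  p=30, n=2
  p=210, n=3
  p=1680, n=4

Final answer: 1680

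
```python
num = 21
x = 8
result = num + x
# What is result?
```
Trace:
  num=21
  num=21, x=8
  num=21, x=8, result=29

Final answer: 29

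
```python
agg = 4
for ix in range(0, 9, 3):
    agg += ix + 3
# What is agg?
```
Trace:
  agg=4
  agg=7, ix=0
  agg=13, ix=3
  agg=22, ix=6

Final answer: 22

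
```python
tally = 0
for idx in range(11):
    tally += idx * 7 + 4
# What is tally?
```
Trace:
  tally=0
  tally=4, idx=0
  tally=15, idx=1
  tally=33, idx=2
  tally=58, idx=3
  tally=90, idx=4
  tally=129, idx=5
  tally=175, idx=6
  tally=228, idx=7
  tally=288, idx=8
  tally=355, idx=9
  tally=429, idx=10

Final answer: 429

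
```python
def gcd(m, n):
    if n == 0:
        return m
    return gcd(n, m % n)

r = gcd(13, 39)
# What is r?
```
Call trace:
gcd(m=13, n=39)
  gcd(m=39, n=13)
    gcd(m=13, n=0)
    -> return 13
  -> return 13
-> return 13

Final answer: 13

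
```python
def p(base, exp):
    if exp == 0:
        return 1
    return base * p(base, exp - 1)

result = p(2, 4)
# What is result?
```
Call trace:
p(base=2, exp=4)
  p(base=2, exp=3)
    p(base=2, exp=2)
      p(base=2, exp=1)
        p(base=2, exp=0)
        -> return 1
      -> return 2
    -> return 4
  -> return 8
-> return 16

Final answer: 16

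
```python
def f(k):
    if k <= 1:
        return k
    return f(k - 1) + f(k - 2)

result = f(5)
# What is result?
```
Call trace (a repeated sub-call is expanded the first time; later identical calls just restate its return value):
f(k=5)
  f(k=4)
    f(k=3)
      f(k=2)
        f(k=1)
        -> return 1
        f(k=0)
        -> return 0
      -> return 1
      f(k=1)
      -> return 1
    -> return 2
    f(k=2) -> return 1  (same call as traced above)
  -> return 3
  f(k=3) -> return 2  (same call as traced above)
-> return 5

Final answer: 5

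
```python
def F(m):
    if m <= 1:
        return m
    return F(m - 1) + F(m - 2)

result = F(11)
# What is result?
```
Call trace (a repeated sub-call is expanded the first time; later identical calls just restate its return value):
F(m=11)
  F(m=10)
    F(m=9)
      F(m=8)
        F(m=7)
          F(m=6)
            F(m=5)
              F(m=4)
                F(m=3)
                  F(m=2)
                    F(m=1)
                    -> return 1
                    F(m=0)
                    -> return 0
                  -> return 1
                  F(m=1)
                  -> return 1
                -> return 2
                F(m=2) -> return 1  (same call as traced above)
              -> return 3
              F(m=3) -> return 2  (same call as traced above)
            -> return 5
            F(m=4) -> return 3  (same call as traced above)
          -> return 8
          F(m=5) -> return 5  (same call as traced above)
        -> return 13
        F(m=6) -> return 8  (same call as traced above)
      -> return 21
      F(m=7) -> return 13  (same call as traced above)
    -> return 34
    F(m=8) -> return 21  (same call as traced above)
  -> return 55
  F(m=9) -> return 34  (same call as traced above)
-> return 89

Final answer: 89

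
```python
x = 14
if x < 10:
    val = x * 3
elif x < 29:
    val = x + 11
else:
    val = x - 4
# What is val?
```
Trace:
  x=14
  x=14, val=25

Final answer: 25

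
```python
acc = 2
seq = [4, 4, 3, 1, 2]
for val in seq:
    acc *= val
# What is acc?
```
Trace:
  acc=2
  acc=8, val=4
  acc=32, val=4
  acc=96, val=3
  acc=96, val=1
  acc=192, val=2

Final answer: 192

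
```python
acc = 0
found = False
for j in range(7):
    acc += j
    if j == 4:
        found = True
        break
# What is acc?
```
Trace:
  acc=0
  acc=0, found=False
  acc=0, found=False, j=0
  acc=1, found=False, j=1
  acc=3, found=False, j=2
  acc=6, found=False, j=3
  acc=10, found=True, j=4

Final answer: 10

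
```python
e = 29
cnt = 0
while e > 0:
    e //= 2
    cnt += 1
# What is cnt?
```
Trace:
  e=29
  e=29, cnt=0
  e=14, cnt=1
  e=7, cnt=2
  e=3, cnt=3
  e=1, cnt=4
  e=0, cnt=5

Final answer: 5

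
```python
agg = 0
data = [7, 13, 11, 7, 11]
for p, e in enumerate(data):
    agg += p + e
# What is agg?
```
Trace:
  agg=0
  agg=7, p=0, e=7
  agg=21, p=1, e=13
  agg=34, p=2, e=11
  agg=44, p=3, e=7
  agg=59, p=4, e=11

Final answer: 59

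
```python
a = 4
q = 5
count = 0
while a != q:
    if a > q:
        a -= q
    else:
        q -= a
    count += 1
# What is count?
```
Trace:
  a=4
  a=4, q=5
  a=4, q=5, count=0
  a=4, q=1, count=1
  a=3, q=1, count=2
  a=2, q=1, count=3
  a=1, q=1, count=4

Final answer: 4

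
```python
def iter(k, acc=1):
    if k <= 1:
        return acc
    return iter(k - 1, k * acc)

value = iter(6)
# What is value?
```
Call trace:
iter(k=6, acc=1)
  iter(k=5, acc=6)
    iter(k=4, acc=30)
      iter(k=3, acc=120)
        iter(k=2, acc=360)
          iter(k=1, acc=720)
          -> return 720
        -> return 720
      -> return 720
    -> return 720
  -> return 720
-> return 720

Final answer: 720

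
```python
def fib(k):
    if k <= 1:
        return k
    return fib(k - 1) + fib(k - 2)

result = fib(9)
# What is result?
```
Call trace (a repeated sub-call is expanded the first time; later identical calls just restate its return value):
fib(k=9)
  fib(k=8)
    fib(k=7)
      fib(k=6)
        fib(k=5)
          fib(k=4)
            fib(k=3)
              fib(k=2)
                fib(k=1)
                -> return 1
                fib(k=0)
                -> return 0
              -> return 1
              fib(k=1)
              -> return 1
            -> return 2
            fib(k=2) -> return 1  (same call as traced above)
          -> return 3
          fib(k=3) -> return 2  (same call as traced above)
        -> return 5
        fib(k=4) -> return 3  (same call as traced above)
      -> return 8
      fib(k=5) -> return 5  (same call as traced above)
    -> return 13
    fib(k=6) -> return 8  (same call as traced above)
  -> return 21
  fib(k=7) -> return 13  (same call as traced above)
-> return 34

Final answer: 34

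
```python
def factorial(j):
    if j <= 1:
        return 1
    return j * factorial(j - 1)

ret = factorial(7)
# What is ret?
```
Call trace:
factorial(j=7)
  factorial(j=6)
    factorial(j=5)
      factorial(j=4)
        factorial(j=3)
          factorial(j=2)
            factorial(j=1)
            -> return 1
          -> return 2
        -> return 6
      -> return 24
    -> return 120
  -> return 720
-> return 5040

Final answer: 5040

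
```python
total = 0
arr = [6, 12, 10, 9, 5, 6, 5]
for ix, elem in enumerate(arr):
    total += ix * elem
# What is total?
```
Trace:
  total=0
  total=0, ix=0, elem=6
  total=12, ix=1, elem=12
  total=32, ix=2, elem=10
  total=59, ix=3, elem=9
  total=79, ix=4, elem=5
  total=109, ix=5, elem=6
  total=139, ix=6, elem=5

Final answer: 139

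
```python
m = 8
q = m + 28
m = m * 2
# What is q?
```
Trace:
  m=8
  m=8, q=36
  m=16, q=36

Final answer: 36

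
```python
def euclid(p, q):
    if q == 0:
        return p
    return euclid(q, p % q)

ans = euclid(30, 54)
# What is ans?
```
Call trace:
euclid(p=30, q=54)
  euclid(p=54, q=30)
    euclid(p=30, q=24)
      euclid(p=24, q=6)
        euclid(p=6, q=0)
        -> return 6
      -> return 6
    -> return 6
  -> return 6
-> return 6

Final answer: 6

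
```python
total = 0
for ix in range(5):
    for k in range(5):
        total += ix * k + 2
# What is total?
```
Trace:
  total=0
  total=2, ix=0, k=0
  total=4, ix=0, k=1
  total=6, ix=0, k=2
  total=8, ix=0, k=3
  total=10, ix=0, k=4
  total=12, ix=1, k=0
  total=15, ix=1, k=1
  total=19, ix=1, k=2
  total=24, ix=1, k=3
  total=30, ix=1, k=4
  total=32, ix=2, k=0
  total=36, ix=2, k=1
  total=42, ix=2, k=2
  total=50, ix=2, k=3
  total=60, ix=2, k=4
  total=62, ix=3, k=0
  total=67, ix=3, k=1
  total=75, ix=3, k=2
  total=86, ix=3, k=3
  total=100, ix=3, k=4
  total=102, ix=4, k=0
  total=108, ix=4, k=1
  total=118, ix=4, k=2
  total=132, ix=4, k=3
  total=150, ix=4, k=4

Final answer: 150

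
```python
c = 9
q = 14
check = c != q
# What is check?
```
Trace:
  c=9
  c=9, q=14
  c=9, q=14, check=True

Final answer: True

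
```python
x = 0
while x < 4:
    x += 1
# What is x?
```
Trace:
  x=0
  x=1
  x=2
  x=3
  x=4

Final answer: 4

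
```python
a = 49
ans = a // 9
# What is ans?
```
Trace:
  a=49
  a=49, ans=5

Final answer: 5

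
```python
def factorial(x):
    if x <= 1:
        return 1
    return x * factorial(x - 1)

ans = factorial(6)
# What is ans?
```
Call trace:
factorial(x=6)
  factorial(x=5)
    factorial(x=4)
      factorial(x=3)
        factorial(x=2)
          factorial(x=1)
          -> return 1
        -> return 2
      -> return 6
    -> return 24
  -> return 120
-> return 720

Final answer: 720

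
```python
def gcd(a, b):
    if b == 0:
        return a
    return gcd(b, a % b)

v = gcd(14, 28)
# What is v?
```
Call trace:
gcd(a=14, b=28)
  gcd(a=28, b=14)
    gcd(a=14, b=0)
    -> return 14
  -> return 14
-> return 14

Final answer: 14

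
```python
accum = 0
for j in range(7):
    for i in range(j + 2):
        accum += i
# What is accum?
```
Trace:
  accum=0
  accum=0, j=0, i=0
  accum=1, j=0, i=1
  accum=1, j=1, i=0
  accum=2, j=1, i=1
  accum=4, j=1, i=2
  accum=4, j=2, i=0
  accum=5, j=2, i=1
  accum=7, j=2, i=2
  accum=10, j=2, i=3
  accum=10, j=3, i=0
  accum=11, j=3, i=1
  accum=13, j=3, i=2
  accum=16, j=3, i=3
  accum=20, j=3, i=4
  accum=20, j=4, i=0
  accum=21, j=4, i=1
  accum=23, j=4, i=2
  accum=26, j=4, i=3
  accum=30, j=4, i=4
  accum=35, j=4, i=5
  accum=35, j=5, i=0
  accum=36, j=5, i=1
  accum=38, j=5, i=2
  accum=41, j=5, i=3
  accum=45, j=5, i=4
  accum=50, j=5, i=5
  accum=56, j=5, i=6
  accum=56, j=6, i=0
  accum=57, j=6, i=1
  accum=59, j=6, i=2
  accum=62, j=6, i=3
  accum=66, j=6, i=4
  accum=71, j=6, i=5
  accum=77, j=6, i=6
  accum=84, j=6, i=7

Final answer: 84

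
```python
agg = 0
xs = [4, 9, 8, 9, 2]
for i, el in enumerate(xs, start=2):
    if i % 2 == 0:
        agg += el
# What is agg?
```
Trace:
  agg=0
  agg=4, i=2, el=4
  agg=4, i=3, el=9
  agg=12, i=4, el=8
  agg=12, i=5, el=9
  agg=14, i=6, el=2

Final answer: 14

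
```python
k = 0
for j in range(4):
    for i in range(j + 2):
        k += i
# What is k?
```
Trace:
  k=0
  k=0, j=0, i=0
  k=1, j=0, i=1
  k=1, j=1, i=0
  k=2, j=1, i=1
  k=4, j=1, i=2
  k=4, j=2, i=0
  k=5, j=2, i=1
  k=7, j=2, i=2
  k=10, j=2, i=3
  k=10, j=3, i=0
  k=11, j=3, i=1
  k=13, j=3, i=2
  k=16, j=3, i=3
  k=20, j=3, i=4

Final answer: 20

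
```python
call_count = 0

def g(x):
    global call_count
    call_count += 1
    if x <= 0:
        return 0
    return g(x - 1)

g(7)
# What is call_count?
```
Call trace:
g(x=7)
  g(x=6)
    g(x=5)
      g(x=4)
        g(x=3)
          g(x=2)
            g(x=1)
              g(x=0)
              -> return 0
            -> return 0
          -> return 0
        -> return 0
      -> return 0
    -> return 0
  -> return 0
-> return 0

call_count is incremented once per call. g is entered once for each x = 7, 6, 5, 4, 3, 2, 1, 0 (the x <= 0 call returns without recursing), i.e. 7 + 1 calls.
call_count = 8

Final answer: 8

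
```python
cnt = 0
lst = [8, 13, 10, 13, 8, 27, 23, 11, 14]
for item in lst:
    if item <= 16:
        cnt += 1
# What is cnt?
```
Trace:
  cnt=0
  cnt=1, item=8
  cnt=2, item=13
  cnt=3, item=10
  cnt=4, item=13
  cnt=5, item=8
  cnt=5, item=27
  cnt=5, item=23
  cnt=6, item=11
  cnt=7, item=14

Final answer: 7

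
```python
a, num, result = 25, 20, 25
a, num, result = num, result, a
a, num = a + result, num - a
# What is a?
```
Trace:
  a=25, num=20, result=25
  a=20, num=25, result=25
  a=45, num=5, result=25

Final answer: 45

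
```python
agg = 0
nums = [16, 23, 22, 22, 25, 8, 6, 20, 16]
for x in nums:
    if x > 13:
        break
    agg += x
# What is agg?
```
Trace:
  agg=0
  agg=0, x=16

Final answer: 0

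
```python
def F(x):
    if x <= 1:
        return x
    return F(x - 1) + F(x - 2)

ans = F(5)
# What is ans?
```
Call trace (a repeated sub-call is expanded the first time; later identical calls just restate its return value):
F(x=5)
  F(x=4)
    F(x=3)
      F(x=2)
        F(x=1)
        -> return 1
        F(x=0)
        -> return 0
      -> return 1
      F(x=1)
      -> return 1
    -> return 2
    F(x=2) -> return 1  (same call as traced above)
  -> return 3
  F(x=3) -> return 2  (same call as traced above)
-> return 5

Final answer: 5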